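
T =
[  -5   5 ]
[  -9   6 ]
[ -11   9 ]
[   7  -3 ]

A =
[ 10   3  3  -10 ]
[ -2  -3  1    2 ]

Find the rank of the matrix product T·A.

First compute TA:
[[-60, -30, -10,  60],
 [-102, -45, -21, 102],
 [-128, -60, -24, 128],
 [ 76,  30,  18, -76]]
Now row reduce the product.
R2 ← R2 − (17/10)·R1: [0, 6, -4, 0]
R3 ← R3 − (32/15)·R1: [0, 4, -8/3, 0]
R4 ← R4 + (19/15)·R1: [0, -8, 16/3, 0]
R3 ← R3 − (2/3)·R2: [0, 0, 0, 0]
R4 ← R4 + (4/3)·R2: [0, 0, 0, 0]
2 nonzero rows, so rank(TA) = 2.

2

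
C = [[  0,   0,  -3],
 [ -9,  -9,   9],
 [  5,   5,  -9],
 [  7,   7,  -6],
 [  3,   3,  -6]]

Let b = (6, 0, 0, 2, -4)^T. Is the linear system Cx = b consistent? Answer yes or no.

no

Row reduce the augmented matrix [C | b].
Swap R1 ↔ R2
R3 ← R3 + (5/9)·R1: [0, 0, -4, 0]
R4 ← R4 + (7/9)·R1: [0, 0, 1, 2]
R5 ← R5 + (1/3)·R1: [0, 0, -3, -4]
R3 ← R3 − (4/3)·R2: [0, 0, 0, -8]
R4 ← R4 + (1/3)·R2: [0, 0, 0, 4]
R5 ← R5 − R2: [0, 0, 0, -10]
R4 ← R4 + (1/2)·R3: [0, 0, 0, 0]
R5 ← R5 − (5/4)·R3: [0, 0, 0, 0]
The echelon form has 3 nonzero rows; the last pivot sits in the augmented column, so rank(C) = 2 but rank([C|b]) = 3.
Since the ranks differ, the system is inconsistent.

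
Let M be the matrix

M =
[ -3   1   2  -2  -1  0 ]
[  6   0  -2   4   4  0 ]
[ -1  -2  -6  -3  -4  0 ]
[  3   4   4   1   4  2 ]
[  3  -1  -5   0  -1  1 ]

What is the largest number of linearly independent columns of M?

Row reduce to echelon form.
R2 ← R2 + (2)·R1: [0, 2, 2, 0, 2, 0]
R3 ← R3 − (1/3)·R1: [0, -7/3, -20/3, -7/3, -11/3, 0]
R4 ← R4 + R1: [0, 5, 6, -1, 3, 2]
R5 ← R5 + R1: [0, 0, -3, -2, -2, 1]
R3 ← R3 + (7/6)·R2: [0, 0, -13/3, -7/3, -4/3, 0]
R4 ← R4 − (5/2)·R2: [0, 0, 1, -1, -2, 2]
R4 ← R4 + (3/13)·R3: [0, 0, 0, -20/13, -30/13, 2]
R5 ← R5 − (9/13)·R3: [0, 0, 0, -5/13, -14/13, 1]
R5 ← R5 − (1/4)·R4: [0, 0, 0, 0, -1/2, 1/2]
Echelon form has 5 nonzero rows, so rank(M) = 5.
The rank gives the maximum number of linearly independent columns: 5.

5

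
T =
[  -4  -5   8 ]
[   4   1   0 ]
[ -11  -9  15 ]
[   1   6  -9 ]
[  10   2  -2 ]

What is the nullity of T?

Row reduce to echelon form.
R2 ← R2 + R1: [0, -4, 8]
R3 ← R3 − (11/4)·R1: [0, 19/4, -7]
R4 ← R4 + (1/4)·R1: [0, 19/4, -7]
R5 ← R5 + (5/2)·R1: [0, -21/2, 18]
R3 ← R3 + (19/16)·R2: [0, 0, 5/2]
R4 ← R4 + (19/16)·R2: [0, 0, 5/2]
R5 ← R5 − (21/8)·R2: [0, 0, -3]
R4 ← R4 − R3: [0, 0, 0]
R5 ← R5 + (6/5)·R3: [0, 0, 0]
3 nonzero rows, so rank(T) = 3.
T has 3 columns; by rank–nullity, nullity = 3 − 3 = 0.

0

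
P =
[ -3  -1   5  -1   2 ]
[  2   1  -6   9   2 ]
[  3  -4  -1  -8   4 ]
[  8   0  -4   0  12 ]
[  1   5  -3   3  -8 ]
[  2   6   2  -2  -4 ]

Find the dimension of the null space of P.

1

Row reduce to echelon form.
R2 ← R2 + (2/3)·R1: [0, 1/3, -8/3, 25/3, 10/3]
R3 ← R3 + R1: [0, -5, 4, -9, 6]
R4 ← R4 + (8/3)·R1: [0, -8/3, 28/3, -8/3, 52/3]
R5 ← R5 + (1/3)·R1: [0, 14/3, -4/3, 8/3, -22/3]
R6 ← R6 + (2/3)·R1: [0, 16/3, 16/3, -8/3, -8/3]
R3 ← R3 + (15)·R2: [0, 0, -36, 116, 56]
R4 ← R4 + (8)·R2: [0, 0, -12, 64, 44]
R5 ← R5 − (14)·R2: [0, 0, 36, -114, -54]
R6 ← R6 − (16)·R2: [0, 0, 48, -136, -56]
R4 ← R4 − (1/3)·R3: [0, 0, 0, 76/3, 76/3]
R5 ← R5 + R3: [0, 0, 0, 2, 2]
R6 ← R6 + (4/3)·R3: [0, 0, 0, 56/3, 56/3]
R5 ← R5 − (3/38)·R4: [0, 0, 0, 0, 0]
R6 ← R6 − (14/19)·R4: [0, 0, 0, 0, 0]
4 nonzero rows, so rank(P) = 4.
P has 5 columns; by rank–nullity, nullity = 5 − 4 = 1.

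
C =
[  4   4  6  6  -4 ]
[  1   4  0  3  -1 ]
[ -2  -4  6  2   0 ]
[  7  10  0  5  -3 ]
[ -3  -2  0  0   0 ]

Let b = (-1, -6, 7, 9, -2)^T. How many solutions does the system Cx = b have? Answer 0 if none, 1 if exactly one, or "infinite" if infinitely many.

0

Row reduce the augmented matrix [C | b].
R2 ← R2 − (1/4)·R1: [0, 3, -3/2, 3/2, 0, -23/4]
R3 ← R3 + (1/2)·R1: [0, -2, 9, 5, -2, 13/2]
R4 ← R4 − (7/4)·R1: [0, 3, -21/2, -11/2, 4, 43/4]
R5 ← R5 + (3/4)·R1: [0, 1, 9/2, 9/2, -3, -11/4]
R3 ← R3 + (2/3)·R2: [0, 0, 8, 6, -2, 8/3]
R4 ← R4 − R2: [0, 0, -9, -7, 4, 33/2]
R5 ← R5 − (1/3)·R2: [0, 0, 5, 4, -3, -5/6]
R4 ← R4 + (9/8)·R3: [0, 0, 0, -1/4, 7/4, 39/2]
R5 ← R5 − (5/8)·R3: [0, 0, 0, 1/4, -7/4, -5/2]
R5 ← R5 + R4: [0, 0, 0, 0, 0, 17]
The echelon form has 5 nonzero rows; the last pivot sits in the augmented column, so rank(C) = 4 but rank([C|b]) = 5.
Since the ranks differ, the system is inconsistent.
It has no solutions.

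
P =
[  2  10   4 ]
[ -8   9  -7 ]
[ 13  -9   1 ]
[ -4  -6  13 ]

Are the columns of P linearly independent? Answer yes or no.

Row reduce P to echelon form.
R2 ← R2 + (4)·R1: [0, 49, 9]
R3 ← R3 − (13/2)·R1: [0, -74, -25]
R4 ← R4 + (2)·R1: [0, 14, 21]
R3 ← R3 + (74/49)·R2: [0, 0, -559/49]
R4 ← R4 − (2/7)·R2: [0, 0, 129/7]
R4 ← R4 + (21/13)·R3: [0, 0, 0]
3 pivots among 3 columns.
Every column is a pivot column, so the columns are linearly independent.

yes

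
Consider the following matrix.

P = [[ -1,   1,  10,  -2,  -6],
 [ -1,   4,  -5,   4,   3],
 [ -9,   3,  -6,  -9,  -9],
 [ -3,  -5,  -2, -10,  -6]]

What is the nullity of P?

Row reduce to echelon form.
R2 ← R2 − R1: [0, 3, -15, 6, 9]
R3 ← R3 − (9)·R1: [0, -6, -96, 9, 45]
R4 ← R4 − (3)·R1: [0, -8, -32, -4, 12]
R3 ← R3 + (2)·R2: [0, 0, -126, 21, 63]
R4 ← R4 + (8/3)·R2: [0, 0, -72, 12, 36]
R4 ← R4 − (4/7)·R3: [0, 0, 0, 0, 0]
3 nonzero rows, so rank(P) = 3.
P has 5 columns; by rank–nullity, nullity = 5 − 3 = 2.

2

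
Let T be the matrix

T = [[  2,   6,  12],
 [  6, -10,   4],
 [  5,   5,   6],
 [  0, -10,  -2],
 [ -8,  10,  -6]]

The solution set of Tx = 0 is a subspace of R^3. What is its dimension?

Row reduce to echelon form.
R2 ← R2 − (3)·R1: [0, -28, -32]
R3 ← R3 − (5/2)·R1: [0, -10, -24]
R5 ← R5 + (4)·R1: [0, 34, 42]
R3 ← R3 − (5/14)·R2: [0, 0, -88/7]
R4 ← R4 − (5/14)·R2: [0, 0, 66/7]
R5 ← R5 + (17/14)·R2: [0, 0, 22/7]
R4 ← R4 + (3/4)·R3: [0, 0, 0]
R5 ← R5 + (1/4)·R3: [0, 0, 0]
3 nonzero rows, so rank(T) = 3.
T has 3 columns; by rank–nullity, nullity = 3 − 3 = 0.

0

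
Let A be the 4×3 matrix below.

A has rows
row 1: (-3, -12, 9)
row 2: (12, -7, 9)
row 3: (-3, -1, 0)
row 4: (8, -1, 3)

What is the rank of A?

2

Row reduce to echelon form.
R2 ← R2 + (4)·R1: [0, -55, 45]
R3 ← R3 − R1: [0, 11, -9]
R4 ← R4 + (8/3)·R1: [0, -33, 27]
R3 ← R3 + (1/5)·R2: [0, 0, 0]
R4 ← R4 − (3/5)·R2: [0, 0, 0]
Echelon form has 2 nonzero rows, so rank(A) = 2.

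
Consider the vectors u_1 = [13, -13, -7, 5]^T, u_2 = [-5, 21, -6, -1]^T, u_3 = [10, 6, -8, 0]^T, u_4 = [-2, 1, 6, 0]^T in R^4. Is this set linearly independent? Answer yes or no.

yes

Form the matrix with these vectors as rows and row reduce.
R2 ← R2 + (5/13)·R1: [0, 16, -113/13, 12/13]
R3 ← R3 − (10/13)·R1: [0, 16, -34/13, -50/13]
R4 ← R4 + (2/13)·R1: [0, -1, 64/13, 10/13]
R3 ← R3 − R2: [0, 0, 79/13, -62/13]
R4 ← R4 + (1/16)·R2: [0, 0, 911/208, 43/52]
R4 ← R4 − (911/1264)·R3: [0, 0, 0, 2695/632]
4 nonzero rows, so the 4 vectors span a space of dimension 4.
Since 4 = 4, the vectors are linearly independent.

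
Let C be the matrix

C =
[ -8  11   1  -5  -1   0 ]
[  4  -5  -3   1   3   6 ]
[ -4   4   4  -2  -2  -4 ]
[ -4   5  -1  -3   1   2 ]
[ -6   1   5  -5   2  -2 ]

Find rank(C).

Row reduce to echelon form.
R2 ← R2 + (1/2)·R1: [0, 1/2, -5/2, -3/2, 5/2, 6]
R3 ← R3 − (1/2)·R1: [0, -3/2, 7/2, 1/2, -3/2, -4]
R4 ← R4 − (1/2)·R1: [0, -1/2, -3/2, -1/2, 3/2, 2]
R5 ← R5 − (3/4)·R1: [0, -29/4, 17/4, -5/4, 11/4, -2]
R3 ← R3 + (3)·R2: [0, 0, -4, -4, 6, 14]
R4 ← R4 + R2: [0, 0, -4, -2, 4, 8]
R5 ← R5 + (29/2)·R2: [0, 0, -32, -23, 39, 85]
R4 ← R4 − R3: [0, 0, 0, 2, -2, -6]
R5 ← R5 − (8)·R3: [0, 0, 0, 9, -9, -27]
R5 ← R5 − (9/2)·R4: [0, 0, 0, 0, 0, 0]
Echelon form has 4 nonzero rows, so rank(C) = 4.

4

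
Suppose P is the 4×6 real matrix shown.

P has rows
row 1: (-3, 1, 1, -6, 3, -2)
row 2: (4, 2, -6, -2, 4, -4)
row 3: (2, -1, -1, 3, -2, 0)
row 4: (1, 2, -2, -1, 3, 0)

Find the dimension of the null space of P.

3

Row reduce to echelon form.
R2 ← R2 + (4/3)·R1: [0, 10/3, -14/3, -10, 8, -20/3]
R3 ← R3 + (2/3)·R1: [0, -1/3, -1/3, -1, 0, -4/3]
R4 ← R4 + (1/3)·R1: [0, 7/3, -5/3, -3, 4, -2/3]
R3 ← R3 + (1/10)·R2: [0, 0, -4/5, -2, 4/5, -2]
R4 ← R4 − (7/10)·R2: [0, 0, 8/5, 4, -8/5, 4]
R4 ← R4 + (2)·R3: [0, 0, 0, 0, 0, 0]
3 nonzero rows, so rank(P) = 3.
P has 6 columns; by rank–nullity, nullity = 6 − 3 = 3.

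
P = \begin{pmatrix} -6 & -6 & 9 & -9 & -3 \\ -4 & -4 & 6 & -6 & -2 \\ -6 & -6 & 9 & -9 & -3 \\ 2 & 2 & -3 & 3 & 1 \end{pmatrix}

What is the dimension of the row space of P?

Row reduce to echelon form.
R2 ← R2 − (2/3)·R1: [0, 0, 0, 0, 0]
R3 ← R3 − R1: [0, 0, 0, 0, 0]
R4 ← R4 + (1/3)·R1: [0, 0, 0, 0, 0]
Echelon form has 1 nonzero row, so rank(P) = 1.
The row space has dimension equal to the rank: 1.

1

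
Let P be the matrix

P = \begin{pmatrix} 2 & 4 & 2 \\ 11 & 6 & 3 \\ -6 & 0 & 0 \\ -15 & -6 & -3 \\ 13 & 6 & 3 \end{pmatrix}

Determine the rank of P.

Row reduce to echelon form.
R2 ← R2 − (11/2)·R1: [0, -16, -8]
R3 ← R3 + (3)·R1: [0, 12, 6]
R4 ← R4 + (15/2)·R1: [0, 24, 12]
R5 ← R5 − (13/2)·R1: [0, -20, -10]
R3 ← R3 + (3/4)·R2: [0, 0, 0]
R4 ← R4 + (3/2)·R2: [0, 0, 0]
R5 ← R5 − (5/4)·R2: [0, 0, 0]
Echelon form has 2 nonzero rows, so rank(P) = 2.

2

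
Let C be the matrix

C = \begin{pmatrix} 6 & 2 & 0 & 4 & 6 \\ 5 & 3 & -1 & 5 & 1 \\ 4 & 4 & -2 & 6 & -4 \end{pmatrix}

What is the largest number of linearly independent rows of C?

2

Row reduce to echelon form.
R2 ← R2 − (5/6)·R1: [0, 4/3, -1, 5/3, -4]
R3 ← R3 − (2/3)·R1: [0, 8/3, -2, 10/3, -8]
R3 ← R3 − (2)·R2: [0, 0, 0, 0, 0]
Echelon form has 2 nonzero rows, so rank(C) = 2.
The rank gives the maximum number of linearly independent rows: 2.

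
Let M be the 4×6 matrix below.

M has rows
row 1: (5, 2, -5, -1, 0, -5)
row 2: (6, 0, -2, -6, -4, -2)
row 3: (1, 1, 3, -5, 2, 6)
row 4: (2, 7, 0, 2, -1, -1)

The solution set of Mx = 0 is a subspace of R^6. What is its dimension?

Row reduce to echelon form.
R2 ← R2 − (6/5)·R1: [0, -12/5, 4, -24/5, -4, 4]
R3 ← R3 − (1/5)·R1: [0, 3/5, 4, -24/5, 2, 7]
R4 ← R4 − (2/5)·R1: [0, 31/5, 2, 12/5, -1, 1]
R3 ← R3 + (1/4)·R2: [0, 0, 5, -6, 1, 8]
R4 ← R4 + (31/12)·R2: [0, 0, 37/3, -10, -34/3, 34/3]
R4 ← R4 − (37/15)·R3: [0, 0, 0, 24/5, -69/5, -42/5]
4 nonzero rows, so rank(M) = 4.
M has 6 columns; by rank–nullity, nullity = 6 − 4 = 2.

2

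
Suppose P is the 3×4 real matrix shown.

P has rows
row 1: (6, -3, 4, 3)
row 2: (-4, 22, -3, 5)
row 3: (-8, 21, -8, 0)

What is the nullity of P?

1

Row reduce to echelon form.
R2 ← R2 + (2/3)·R1: [0, 20, -1/3, 7]
R3 ← R3 + (4/3)·R1: [0, 17, -8/3, 4]
R3 ← R3 − (17/20)·R2: [0, 0, -143/60, -39/20]
3 nonzero rows, so rank(P) = 3.
P has 4 columns; by rank–nullity, nullity = 4 − 3 = 1.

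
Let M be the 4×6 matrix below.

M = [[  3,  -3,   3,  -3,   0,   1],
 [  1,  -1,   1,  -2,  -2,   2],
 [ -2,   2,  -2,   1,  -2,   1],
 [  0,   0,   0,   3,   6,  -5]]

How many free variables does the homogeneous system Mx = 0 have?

4

Row reduce to echelon form.
R2 ← R2 − (1/3)·R1: [0, 0, 0, -1, -2, 5/3]
R3 ← R3 + (2/3)·R1: [0, 0, 0, -1, -2, 5/3]
R3 ← R3 − R2: [0, 0, 0, 0, 0, 0]
R4 ← R4 + (3)·R2: [0, 0, 0, 0, 0, 0]
2 nonzero rows, so rank(M) = 2.
M has 6 columns; by rank–nullity, nullity = 6 − 2 = 4.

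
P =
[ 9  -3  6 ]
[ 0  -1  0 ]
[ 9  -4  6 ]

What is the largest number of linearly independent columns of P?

2

Row reduce to echelon form.
R3 ← R3 − R1: [0, -1, 0]
R3 ← R3 − R2: [0, 0, 0]
Echelon form has 2 nonzero rows, so rank(P) = 2.
The rank gives the maximum number of linearly independent columns: 2.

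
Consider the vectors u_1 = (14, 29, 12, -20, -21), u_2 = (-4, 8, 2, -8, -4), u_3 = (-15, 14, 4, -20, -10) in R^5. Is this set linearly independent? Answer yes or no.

Form the matrix with these vectors as rows and row reduce.
R2 ← R2 + (2/7)·R1: [0, 114/7, 38/7, -96/7, -10]
R3 ← R3 + (15/14)·R1: [0, 631/14, 118/7, -290/7, -65/2]
R3 ← R3 − (631/228)·R2: [0, 0, 11/6, -66/19, -275/57]
3 nonzero rows, so the 3 vectors span a space of dimension 3.
Since 3 = 3, the vectors are linearly independent.

yes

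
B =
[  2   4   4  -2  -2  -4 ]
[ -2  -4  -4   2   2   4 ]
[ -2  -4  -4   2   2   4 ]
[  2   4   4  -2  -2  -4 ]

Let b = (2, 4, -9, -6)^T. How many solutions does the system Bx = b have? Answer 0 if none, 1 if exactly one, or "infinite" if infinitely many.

Row reduce the augmented matrix [B | b].
R2 ← R2 + R1: [0, 0, 0, 0, 0, 0, 6]
R3 ← R3 + R1: [0, 0, 0, 0, 0, 0, -7]
R4 ← R4 − R1: [0, 0, 0, 0, 0, 0, -8]
R3 ← R3 + (7/6)·R2: [0, 0, 0, 0, 0, 0, 0]
R4 ← R4 + (4/3)·R2: [0, 0, 0, 0, 0, 0, 0]
The echelon form has 2 nonzero rows; the last pivot sits in the augmented column, so rank(B) = 1 but rank([B|b]) = 2.
Since the ranks differ, the system is inconsistent.
It has no solutions.

0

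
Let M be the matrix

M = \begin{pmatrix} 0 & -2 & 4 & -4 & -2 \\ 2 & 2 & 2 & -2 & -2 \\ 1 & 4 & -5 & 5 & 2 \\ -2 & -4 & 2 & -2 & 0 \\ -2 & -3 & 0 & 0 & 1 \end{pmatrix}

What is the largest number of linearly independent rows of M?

Row reduce to echelon form.
Swap R1 ↔ R2
R3 ← R3 − (1/2)·R1: [0, 3, -6, 6, 3]
R4 ← R4 + R1: [0, -2, 4, -4, -2]
R5 ← R5 + R1: [0, -1, 2, -2, -1]
R3 ← R3 + (3/2)·R2: [0, 0, 0, 0, 0]
R4 ← R4 − R2: [0, 0, 0, 0, 0]
R5 ← R5 − (1/2)·R2: [0, 0, 0, 0, 0]
Echelon form has 2 nonzero rows, so rank(M) = 2.
The rank gives the maximum number of linearly independent rows: 2.

2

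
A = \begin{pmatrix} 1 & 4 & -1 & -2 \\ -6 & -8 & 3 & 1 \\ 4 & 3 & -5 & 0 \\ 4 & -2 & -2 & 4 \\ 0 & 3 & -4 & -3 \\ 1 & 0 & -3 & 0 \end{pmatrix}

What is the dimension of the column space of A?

Row reduce to echelon form.
R2 ← R2 + (6)·R1: [0, 16, -3, -11]
R3 ← R3 − (4)·R1: [0, -13, -1, 8]
R4 ← R4 − (4)·R1: [0, -18, 2, 12]
R6 ← R6 − R1: [0, -4, -2, 2]
R3 ← R3 + (13/16)·R2: [0, 0, -55/16, -15/16]
R4 ← R4 + (9/8)·R2: [0, 0, -11/8, -3/8]
R5 ← R5 − (3/16)·R2: [0, 0, -55/16, -15/16]
R6 ← R6 + (1/4)·R2: [0, 0, -11/4, -3/4]
R4 ← R4 − (2/5)·R3: [0, 0, 0, 0]
R5 ← R5 − R3: [0, 0, 0, 0]
R6 ← R6 − (4/5)·R3: [0, 0, 0, 0]
Echelon form has 3 nonzero rows, so rank(A) = 3.
The column space has dimension equal to the rank: 3.

3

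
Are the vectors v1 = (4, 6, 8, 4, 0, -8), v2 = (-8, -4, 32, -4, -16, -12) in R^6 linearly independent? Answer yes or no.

yes

Form the matrix with these vectors as rows and row reduce.
R2 ← R2 + (2)·R1: [0, 8, 48, 4, -16, -28]
2 nonzero rows, so the 2 vectors span a space of dimension 2.
Since 2 = 2, the vectors are linearly independent.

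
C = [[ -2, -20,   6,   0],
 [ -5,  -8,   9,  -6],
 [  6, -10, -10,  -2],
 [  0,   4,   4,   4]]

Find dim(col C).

4

Row reduce to echelon form.
R2 ← R2 − (5/2)·R1: [0, 42, -6, -6]
R3 ← R3 + (3)·R1: [0, -70, 8, -2]
R3 ← R3 + (5/3)·R2: [0, 0, -2, -12]
R4 ← R4 − (2/21)·R2: [0, 0, 32/7, 32/7]
R4 ← R4 + (16/7)·R3: [0, 0, 0, -160/7]
Echelon form has 4 nonzero rows, so rank(C) = 4.
The column space has dimension equal to the rank: 4.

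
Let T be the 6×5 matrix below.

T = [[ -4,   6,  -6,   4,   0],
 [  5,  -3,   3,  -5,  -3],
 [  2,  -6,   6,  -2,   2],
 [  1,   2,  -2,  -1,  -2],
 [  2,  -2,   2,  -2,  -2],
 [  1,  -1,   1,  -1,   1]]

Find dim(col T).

Row reduce to echelon form.
R2 ← R2 + (5/4)·R1: [0, 9/2, -9/2, 0, -3]
R3 ← R3 + (1/2)·R1: [0, -3, 3, 0, 2]
R4 ← R4 + (1/4)·R1: [0, 7/2, -7/2, 0, -2]
R5 ← R5 + (1/2)·R1: [0, 1, -1, 0, -2]
R6 ← R6 + (1/4)·R1: [0, 1/2, -1/2, 0, 1]
R3 ← R3 + (2/3)·R2: [0, 0, 0, 0, 0]
R4 ← R4 − (7/9)·R2: [0, 0, 0, 0, 1/3]
R5 ← R5 − (2/9)·R2: [0, 0, 0, 0, -4/3]
R6 ← R6 − (1/9)·R2: [0, 0, 0, 0, 4/3]
Swap R3 ↔ R4
R5 ← R5 + (4)·R3: [0, 0, 0, 0, 0]
R6 ← R6 − (4)·R3: [0, 0, 0, 0, 0]
Echelon form has 3 nonzero rows, so rank(T) = 3.
The column space has dimension equal to the rank: 3.

3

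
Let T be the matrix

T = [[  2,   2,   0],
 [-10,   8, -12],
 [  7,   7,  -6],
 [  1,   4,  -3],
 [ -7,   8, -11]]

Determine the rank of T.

3

Row reduce to echelon form.
R2 ← R2 + (5)·R1: [0, 18, -12]
R3 ← R3 − (7/2)·R1: [0, 0, -6]
R4 ← R4 − (1/2)·R1: [0, 3, -3]
R5 ← R5 + (7/2)·R1: [0, 15, -11]
R4 ← R4 − (1/6)·R2: [0, 0, -1]
R5 ← R5 − (5/6)·R2: [0, 0, -1]
R4 ← R4 − (1/6)·R3: [0, 0, 0]
R5 ← R5 − (1/6)·R3: [0, 0, 0]
Echelon form has 3 nonzero rows, so rank(T) = 3.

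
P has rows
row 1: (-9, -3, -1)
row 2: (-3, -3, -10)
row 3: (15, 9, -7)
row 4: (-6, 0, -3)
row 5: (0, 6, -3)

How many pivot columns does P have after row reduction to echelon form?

Row reduce to echelon form.
R2 ← R2 − (1/3)·R1: [0, -2, -29/3]
R3 ← R3 + (5/3)·R1: [0, 4, -26/3]
R4 ← R4 − (2/3)·R1: [0, 2, -7/3]
R3 ← R3 + (2)·R2: [0, 0, -28]
R4 ← R4 + R2: [0, 0, -12]
R5 ← R5 + (3)·R2: [0, 0, -32]
R4 ← R4 − (3/7)·R3: [0, 0, 0]
R5 ← R5 − (8/7)·R3: [0, 0, 0]
Echelon form has 3 nonzero rows, so rank(P) = 3.
Each nonzero row contributes one pivot column: 3 pivot columns.

3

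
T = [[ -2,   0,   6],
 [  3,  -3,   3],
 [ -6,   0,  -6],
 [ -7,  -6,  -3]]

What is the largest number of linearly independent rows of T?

Row reduce to echelon form.
R2 ← R2 + (3/2)·R1: [0, -3, 12]
R3 ← R3 − (3)·R1: [0, 0, -24]
R4 ← R4 − (7/2)·R1: [0, -6, -24]
R4 ← R4 − (2)·R2: [0, 0, -48]
R4 ← R4 − (2)·R3: [0, 0, 0]
Echelon form has 3 nonzero rows, so rank(T) = 3.
The rank gives the maximum number of linearly independent rows: 3.

3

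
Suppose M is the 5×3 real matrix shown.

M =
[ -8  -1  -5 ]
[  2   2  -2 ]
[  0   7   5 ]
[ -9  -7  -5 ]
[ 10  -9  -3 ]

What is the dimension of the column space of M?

Row reduce to echelon form.
R2 ← R2 + (1/4)·R1: [0, 7/4, -13/4]
R4 ← R4 − (9/8)·R1: [0, -47/8, 5/8]
R5 ← R5 + (5/4)·R1: [0, -41/4, -37/4]
R3 ← R3 − (4)·R2: [0, 0, 18]
R4 ← R4 + (47/14)·R2: [0, 0, -72/7]
R5 ← R5 + (41/7)·R2: [0, 0, -198/7]
R4 ← R4 + (4/7)·R3: [0, 0, 0]
R5 ← R5 + (11/7)·R3: [0, 0, 0]
Echelon form has 3 nonzero rows, so rank(M) = 3.
The column space has dimension equal to the rank: 3.

3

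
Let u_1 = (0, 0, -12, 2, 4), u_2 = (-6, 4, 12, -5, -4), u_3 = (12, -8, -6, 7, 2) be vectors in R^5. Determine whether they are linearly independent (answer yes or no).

Form the matrix with these vectors as rows and row reduce.
Swap R1 ↔ R2
R3 ← R3 + (2)·R1: [0, 0, 18, -3, -6]
R3 ← R3 + (3/2)·R2: [0, 0, 0, 0, 0]
2 nonzero rows, so the 3 vectors span a space of dimension 2.
Since 2 < 3, the vectors are linearly dependent.

no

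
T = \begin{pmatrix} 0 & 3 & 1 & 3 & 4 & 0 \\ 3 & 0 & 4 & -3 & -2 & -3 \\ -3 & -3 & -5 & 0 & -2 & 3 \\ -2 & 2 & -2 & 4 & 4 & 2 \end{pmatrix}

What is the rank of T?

Row reduce to echelon form.
Swap R1 ↔ R2
R3 ← R3 + R1: [0, -3, -1, -3, -4, 0]
R4 ← R4 + (2/3)·R1: [0, 2, 2/3, 2, 8/3, 0]
R3 ← R3 + R2: [0, 0, 0, 0, 0, 0]
R4 ← R4 − (2/3)·R2: [0, 0, 0, 0, 0, 0]
Echelon form has 2 nonzero rows, so rank(T) = 2.

2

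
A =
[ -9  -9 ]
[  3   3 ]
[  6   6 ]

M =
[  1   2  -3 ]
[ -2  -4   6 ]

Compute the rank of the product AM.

First compute AM:
[[  9,  18, -27],
 [ -3,  -6,   9],
 [ -6, -12,  18]]
Now row reduce the product.
R2 ← R2 + (1/3)·R1: [0, 0, 0]
R3 ← R3 + (2/3)·R1: [0, 0, 0]
1 nonzero row, so rank(AM) = 1.

1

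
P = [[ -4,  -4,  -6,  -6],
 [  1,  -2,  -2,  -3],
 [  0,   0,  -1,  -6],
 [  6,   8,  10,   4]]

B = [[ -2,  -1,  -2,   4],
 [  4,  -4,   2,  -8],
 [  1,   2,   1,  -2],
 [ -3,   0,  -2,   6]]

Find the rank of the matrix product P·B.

3

First compute PB:
[[  4,   8,   6,  -8],
 [ -3,   3,  -2,   6],
 [ 17,  -2,  11, -34],
 [ 18, -18,   6, -36]]
Now row reduce the product.
R2 ← R2 + (3/4)·R1: [0, 9, 5/2, 0]
R3 ← R3 − (17/4)·R1: [0, -36, -29/2, 0]
R4 ← R4 − (9/2)·R1: [0, -54, -21, 0]
R3 ← R3 + (4)·R2: [0, 0, -9/2, 0]
R4 ← R4 + (6)·R2: [0, 0, -6, 0]
R4 ← R4 − (4/3)·R3: [0, 0, 0, 0]
3 nonzero rows, so rank(PB) = 3.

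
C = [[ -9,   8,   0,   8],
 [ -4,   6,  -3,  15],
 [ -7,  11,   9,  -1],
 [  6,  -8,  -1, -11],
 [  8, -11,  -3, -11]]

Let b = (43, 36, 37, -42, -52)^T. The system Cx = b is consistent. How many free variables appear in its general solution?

0

Row reduce the augmented matrix [C | b].
R2 ← R2 − (4/9)·R1: [0, 22/9, -3, 103/9, 152/9]
R3 ← R3 − (7/9)·R1: [0, 43/9, 9, -65/9, 32/9]
R4 ← R4 + (2/3)·R1: [0, -8/3, -1, -17/3, -40/3]
R5 ← R5 + (8/9)·R1: [0, -35/9, -3, -35/9, -124/9]
R3 ← R3 − (43/22)·R2: [0, 0, 327/22, -651/22, -324/11]
R4 ← R4 + (12/11)·R2: [0, 0, -47/11, 75/11, 56/11]
R5 ← R5 + (35/22)·R2: [0, 0, -171/22, 315/22, 144/11]
R4 ← R4 + (94/327)·R3: [0, 0, 0, -184/109, -368/109]
R5 ← R5 + (57/109)·R3: [0, 0, 0, -126/109, -252/109]
R5 ← R5 − (63/92)·R4: [0, 0, 0, 0, 0]
The echelon form has 4 nonzero rows, and every pivot lies in the first 4 columns, so rank(C) = rank([C|b]) = 4.
The system is consistent.
Free variables = (unknowns) − (rank) = 4 − 4 = 0.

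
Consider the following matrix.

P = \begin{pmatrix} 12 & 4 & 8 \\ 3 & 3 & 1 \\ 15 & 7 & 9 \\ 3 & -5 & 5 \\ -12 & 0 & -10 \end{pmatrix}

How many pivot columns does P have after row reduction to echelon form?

Row reduce to echelon form.
R2 ← R2 − (1/4)·R1: [0, 2, -1]
R3 ← R3 − (5/4)·R1: [0, 2, -1]
R4 ← R4 − (1/4)·R1: [0, -6, 3]
R5 ← R5 + R1: [0, 4, -2]
R3 ← R3 − R2: [0, 0, 0]
R4 ← R4 + (3)·R2: [0, 0, 0]
R5 ← R5 − (2)·R2: [0, 0, 0]
Echelon form has 2 nonzero rows, so rank(P) = 2.
Each nonzero row contributes one pivot column: 2 pivot columns.

2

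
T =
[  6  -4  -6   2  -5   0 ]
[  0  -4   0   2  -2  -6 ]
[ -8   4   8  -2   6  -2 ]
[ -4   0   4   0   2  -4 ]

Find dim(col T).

Row reduce to echelon form.
R3 ← R3 + (4/3)·R1: [0, -4/3, 0, 2/3, -2/3, -2]
R4 ← R4 + (2/3)·R1: [0, -8/3, 0, 4/3, -4/3, -4]
R3 ← R3 − (1/3)·R2: [0, 0, 0, 0, 0, 0]
R4 ← R4 − (2/3)·R2: [0, 0, 0, 0, 0, 0]
Echelon form has 2 nonzero rows, so rank(T) = 2.
The column space has dimension equal to the rank: 2.

2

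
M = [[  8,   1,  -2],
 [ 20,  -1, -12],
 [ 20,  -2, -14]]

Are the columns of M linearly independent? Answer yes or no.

Row reduce M to echelon form.
R2 ← R2 − (5/2)·R1: [0, -7/2, -7]
R3 ← R3 − (5/2)·R1: [0, -9/2, -9]
R3 ← R3 − (9/7)·R2: [0, 0, 0]
2 pivots among 3 columns.
Only 2 < 3 pivot columns, so the columns are linearly dependent.

no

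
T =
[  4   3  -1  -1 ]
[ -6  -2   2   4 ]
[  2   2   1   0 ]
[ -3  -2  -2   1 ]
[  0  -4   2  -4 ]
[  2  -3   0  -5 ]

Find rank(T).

Row reduce to echelon form.
R2 ← R2 + (3/2)·R1: [0, 5/2, 1/2, 5/2]
R3 ← R3 − (1/2)·R1: [0, 1/2, 3/2, 1/2]
R4 ← R4 + (3/4)·R1: [0, 1/4, -11/4, 1/4]
R6 ← R6 − (1/2)·R1: [0, -9/2, 1/2, -9/2]
R3 ← R3 − (1/5)·R2: [0, 0, 7/5, 0]
R4 ← R4 − (1/10)·R2: [0, 0, -14/5, 0]
R5 ← R5 + (8/5)·R2: [0, 0, 14/5, 0]
R6 ← R6 + (9/5)·R2: [0, 0, 7/5, 0]
R4 ← R4 + (2)·R3: [0, 0, 0, 0]
R5 ← R5 − (2)·R3: [0, 0, 0, 0]
R6 ← R6 − R3: [0, 0, 0, 0]
Echelon form has 3 nonzero rows, so rank(T) = 3.

3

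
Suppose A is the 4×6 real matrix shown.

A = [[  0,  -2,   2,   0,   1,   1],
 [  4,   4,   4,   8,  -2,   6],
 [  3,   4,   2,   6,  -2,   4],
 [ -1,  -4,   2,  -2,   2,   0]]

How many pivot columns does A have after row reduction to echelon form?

Row reduce to echelon form.
Swap R1 ↔ R2
R3 ← R3 − (3/4)·R1: [0, 1, -1, 0, -1/2, -1/2]
R4 ← R4 + (1/4)·R1: [0, -3, 3, 0, 3/2, 3/2]
R3 ← R3 + (1/2)·R2: [0, 0, 0, 0, 0, 0]
R4 ← R4 − (3/2)·R2: [0, 0, 0, 0, 0, 0]
Echelon form has 2 nonzero rows, so rank(A) = 2.
Each nonzero row contributes one pivot column: 2 pivot columns.

2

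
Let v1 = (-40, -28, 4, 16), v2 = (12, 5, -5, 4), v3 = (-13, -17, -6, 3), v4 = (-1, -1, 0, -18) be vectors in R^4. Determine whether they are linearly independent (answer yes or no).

Form the matrix with these vectors as rows and row reduce.
R2 ← R2 + (3/10)·R1: [0, -17/5, -19/5, 44/5]
R3 ← R3 − (13/40)·R1: [0, -79/10, -73/10, -11/5]
R4 ← R4 − (1/40)·R1: [0, -3/10, -1/10, -92/5]
R3 ← R3 − (79/34)·R2: [0, 0, 26/17, -385/17]
R4 ← R4 − (3/34)·R2: [0, 0, 4/17, -326/17]
R4 ← R4 − (2/13)·R3: [0, 0, 0, -204/13]
4 nonzero rows, so the 4 vectors span a space of dimension 4.
Since 4 = 4, the vectors are linearly independent.

yes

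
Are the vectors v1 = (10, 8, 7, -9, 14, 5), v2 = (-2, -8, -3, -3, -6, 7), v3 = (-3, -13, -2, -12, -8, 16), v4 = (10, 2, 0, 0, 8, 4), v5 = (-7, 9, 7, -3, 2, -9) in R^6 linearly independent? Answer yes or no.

Form the matrix with these vectors as rows and row reduce.
R2 ← R2 + (1/5)·R1: [0, -32/5, -8/5, -24/5, -16/5, 8]
R3 ← R3 + (3/10)·R1: [0, -53/5, 1/10, -147/10, -19/5, 35/2]
R4 ← R4 − R1: [0, -6, -7, 9, -6, -1]
R5 ← R5 + (7/10)·R1: [0, 73/5, 119/10, -93/10, 59/5, -11/2]
R3 ← R3 − (53/32)·R2: [0, 0, 11/4, -27/4, 3/2, 17/4]
R4 ← R4 − (15/16)·R2: [0, 0, -11/2, 27/2, -3, -17/2]
R5 ← R5 + (73/32)·R2: [0, 0, 33/4, -81/4, 9/2, 51/4]
R4 ← R4 + (2)·R3: [0, 0, 0, 0, 0, 0]
R5 ← R5 − (3)·R3: [0, 0, 0, 0, 0, 0]
3 nonzero rows, so the 5 vectors span a space of dimension 3.
Since 3 < 5, the vectors are linearly dependent.

no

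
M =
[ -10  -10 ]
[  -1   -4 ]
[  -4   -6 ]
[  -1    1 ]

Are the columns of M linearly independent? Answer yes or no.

yes

Row reduce M to echelon form.
R2 ← R2 − (1/10)·R1: [0, -3]
R3 ← R3 − (2/5)·R1: [0, -2]
R4 ← R4 − (1/10)·R1: [0, 2]
R3 ← R3 − (2/3)·R2: [0, 0]
R4 ← R4 + (2/3)·R2: [0, 0]
2 pivots among 2 columns.
Every column is a pivot column, so the columns are linearly independent.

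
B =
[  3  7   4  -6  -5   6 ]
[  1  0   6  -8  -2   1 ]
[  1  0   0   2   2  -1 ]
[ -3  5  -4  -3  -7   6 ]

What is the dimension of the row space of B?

4

Row reduce to echelon form.
R2 ← R2 − (1/3)·R1: [0, -7/3, 14/3, -6, -1/3, -1]
R3 ← R3 − (1/3)·R1: [0, -7/3, -4/3, 4, 11/3, -3]
R4 ← R4 + R1: [0, 12, 0, -9, -12, 12]
R3 ← R3 − R2: [0, 0, -6, 10, 4, -2]
R4 ← R4 + (36/7)·R2: [0, 0, 24, -279/7, -96/7, 48/7]
R4 ← R4 + (4)·R3: [0, 0, 0, 1/7, 16/7, -8/7]
Echelon form has 4 nonzero rows, so rank(B) = 4.
The row space has dimension equal to the rank: 4.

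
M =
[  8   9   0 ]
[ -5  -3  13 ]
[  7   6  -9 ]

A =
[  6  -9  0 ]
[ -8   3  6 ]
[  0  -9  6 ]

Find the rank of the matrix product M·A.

2

First compute MA:
[[-24, -45,  54],
 [ -6, -81,  60],
 [ -6,  36, -18]]
Now row reduce the product.
R2 ← R2 − (1/4)·R1: [0, -279/4, 93/2]
R3 ← R3 − (1/4)·R1: [0, 189/4, -63/2]
R3 ← R3 + (21/31)·R2: [0, 0, 0]
2 nonzero rows, so rank(MA) = 2.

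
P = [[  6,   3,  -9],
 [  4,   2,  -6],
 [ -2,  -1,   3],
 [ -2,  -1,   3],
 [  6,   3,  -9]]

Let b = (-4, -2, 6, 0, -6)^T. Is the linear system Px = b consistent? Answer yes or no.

no

Row reduce the augmented matrix [P | b].
R2 ← R2 − (2/3)·R1: [0, 0, 0, 2/3]
R3 ← R3 + (1/3)·R1: [0, 0, 0, 14/3]
R4 ← R4 + (1/3)·R1: [0, 0, 0, -4/3]
R5 ← R5 − R1: [0, 0, 0, -2]
R3 ← R3 − (7)·R2: [0, 0, 0, 0]
R4 ← R4 + (2)·R2: [0, 0, 0, 0]
R5 ← R5 + (3)·R2: [0, 0, 0, 0]
The echelon form has 2 nonzero rows; the last pivot sits in the augmented column, so rank(P) = 1 but rank([P|b]) = 2.
Since the ranks differ, the system is inconsistent.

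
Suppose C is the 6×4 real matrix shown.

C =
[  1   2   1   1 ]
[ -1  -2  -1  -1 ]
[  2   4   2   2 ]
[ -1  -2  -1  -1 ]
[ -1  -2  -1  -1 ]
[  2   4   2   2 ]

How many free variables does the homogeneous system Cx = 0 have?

Row reduce to echelon form.
R2 ← R2 + R1: [0, 0, 0, 0]
R3 ← R3 − (2)·R1: [0, 0, 0, 0]
R4 ← R4 + R1: [0, 0, 0, 0]
R5 ← R5 + R1: [0, 0, 0, 0]
R6 ← R6 − (2)·R1: [0, 0, 0, 0]
1 nonzero row, so rank(C) = 1.
C has 4 columns; by rank–nullity, nullity = 4 − 1 = 3.

3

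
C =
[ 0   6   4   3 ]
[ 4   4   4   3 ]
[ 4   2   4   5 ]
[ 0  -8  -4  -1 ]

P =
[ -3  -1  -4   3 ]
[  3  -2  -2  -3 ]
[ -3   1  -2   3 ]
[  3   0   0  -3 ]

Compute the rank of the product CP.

3

First compute CP:
[[ 15,  -8, -20, -15],
 [ -3,  -8, -32,   3],
 [ -3,  -4, -28,   3],
 [-15,  12,  24,  15]]
Now row reduce the product.
R2 ← R2 + (1/5)·R1: [0, -48/5, -36, 0]
R3 ← R3 + (1/5)·R1: [0, -28/5, -32, 0]
R4 ← R4 + R1: [0, 4, 4, 0]
R3 ← R3 − (7/12)·R2: [0, 0, -11, 0]
R4 ← R4 + (5/12)·R2: [0, 0, -11, 0]
R4 ← R4 − R3: [0, 0, 0, 0]
3 nonzero rows, so rank(CP) = 3.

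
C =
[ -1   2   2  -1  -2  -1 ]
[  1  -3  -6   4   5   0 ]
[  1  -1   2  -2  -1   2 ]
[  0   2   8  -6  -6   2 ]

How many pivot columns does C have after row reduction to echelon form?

2

Row reduce to echelon form.
R2 ← R2 + R1: [0, -1, -4, 3, 3, -1]
R3 ← R3 + R1: [0, 1, 4, -3, -3, 1]
R3 ← R3 + R2: [0, 0, 0, 0, 0, 0]
R4 ← R4 + (2)·R2: [0, 0, 0, 0, 0, 0]
Echelon form has 2 nonzero rows, so rank(C) = 2.
Each nonzero row contributes one pivot column: 2 pivot columns.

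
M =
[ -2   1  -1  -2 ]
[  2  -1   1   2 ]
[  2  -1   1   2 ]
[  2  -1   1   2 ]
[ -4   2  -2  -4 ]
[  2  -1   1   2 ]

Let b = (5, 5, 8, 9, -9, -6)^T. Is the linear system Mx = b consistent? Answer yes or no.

Row reduce the augmented matrix [M | b].
R2 ← R2 + R1: [0, 0, 0, 0, 10]
R3 ← R3 + R1: [0, 0, 0, 0, 13]
R4 ← R4 + R1: [0, 0, 0, 0, 14]
R5 ← R5 − (2)·R1: [0, 0, 0, 0, -19]
R6 ← R6 + R1: [0, 0, 0, 0, -1]
R3 ← R3 − (13/10)·R2: [0, 0, 0, 0, 0]
R4 ← R4 − (7/5)·R2: [0, 0, 0, 0, 0]
R5 ← R5 + (19/10)·R2: [0, 0, 0, 0, 0]
R6 ← R6 + (1/10)·R2: [0, 0, 0, 0, 0]
The echelon form has 2 nonzero rows; the last pivot sits in the augmented column, so rank(M) = 1 but rank([M|b]) = 2.
Since the ranks differ, the system is inconsistent.

no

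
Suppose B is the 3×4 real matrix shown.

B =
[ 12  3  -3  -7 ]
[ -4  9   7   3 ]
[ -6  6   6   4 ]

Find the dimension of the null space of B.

2

Row reduce to echelon form.
R2 ← R2 + (1/3)·R1: [0, 10, 6, 2/3]
R3 ← R3 + (1/2)·R1: [0, 15/2, 9/2, 1/2]
R3 ← R3 − (3/4)·R2: [0, 0, 0, 0]
2 nonzero rows, so rank(B) = 2.
B has 4 columns; by rank–nullity, nullity = 4 − 2 = 2.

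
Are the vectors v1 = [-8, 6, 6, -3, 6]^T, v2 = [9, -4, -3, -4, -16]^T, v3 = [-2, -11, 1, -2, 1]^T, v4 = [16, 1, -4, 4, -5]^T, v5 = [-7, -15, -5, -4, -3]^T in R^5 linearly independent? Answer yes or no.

yes

Form the matrix with these vectors as rows and row reduce.
R2 ← R2 + (9/8)·R1: [0, 11/4, 15/4, -59/8, -37/4]
R3 ← R3 − (1/4)·R1: [0, -25/2, -1/2, -5/4, -1/2]
R4 ← R4 + (2)·R1: [0, 13, 8, -2, 7]
R5 ← R5 − (7/8)·R1: [0, -81/4, -41/4, -11/8, -33/4]
R3 ← R3 + (50/11)·R2: [0, 0, 182/11, -765/22, -468/11]
R4 ← R4 − (52/11)·R2: [0, 0, -107/11, 723/22, 558/11]
R5 ← R5 + (81/11)·R2: [0, 0, 191/11, -1225/22, -840/11]
R4 ← R4 + (107/182)·R3: [0, 0, 0, 4521/364, 180/7]
R5 ← R5 − (191/182)·R3: [0, 0, 0, -6985/364, -222/7]
R5 ← R5 + (635/411)·R4: [0, 0, 0, 0, 1098/137]
5 nonzero rows, so the 5 vectors span a space of dimension 5.
Since 5 = 5, the vectors are linearly independent.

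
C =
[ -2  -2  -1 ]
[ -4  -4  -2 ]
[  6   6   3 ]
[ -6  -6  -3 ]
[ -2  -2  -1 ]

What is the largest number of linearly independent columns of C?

Row reduce to echelon form.
R2 ← R2 − (2)·R1: [0, 0, 0]
R3 ← R3 + (3)·R1: [0, 0, 0]
R4 ← R4 − (3)·R1: [0, 0, 0]
R5 ← R5 − R1: [0, 0, 0]
Echelon form has 1 nonzero row, so rank(C) = 1.
The rank gives the maximum number of linearly independent columns: 1.

1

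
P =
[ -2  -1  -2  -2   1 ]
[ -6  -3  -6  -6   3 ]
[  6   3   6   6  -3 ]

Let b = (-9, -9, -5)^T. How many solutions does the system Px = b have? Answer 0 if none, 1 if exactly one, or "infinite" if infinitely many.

0

Row reduce the augmented matrix [P | b].
R2 ← R2 − (3)·R1: [0, 0, 0, 0, 0, 18]
R3 ← R3 + (3)·R1: [0, 0, 0, 0, 0, -32]
R3 ← R3 + (16/9)·R2: [0, 0, 0, 0, 0, 0]
The echelon form has 2 nonzero rows; the last pivot sits in the augmented column, so rank(P) = 1 but rank([P|b]) = 2.
Since the ranks differ, the system is inconsistent.
It has no solutions.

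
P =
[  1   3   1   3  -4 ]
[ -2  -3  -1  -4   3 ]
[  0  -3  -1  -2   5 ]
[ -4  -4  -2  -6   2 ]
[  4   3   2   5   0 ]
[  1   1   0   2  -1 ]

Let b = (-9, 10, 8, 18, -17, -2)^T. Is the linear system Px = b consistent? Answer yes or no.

yes

Row reduce the augmented matrix [P | b].
R2 ← R2 + (2)·R1: [0, 3, 1, 2, -5, -8]
R4 ← R4 + (4)·R1: [0, 8, 2, 6, -14, -18]
R5 ← R5 − (4)·R1: [0, -9, -2, -7, 16, 19]
R6 ← R6 − R1: [0, -2, -1, -1, 3, 7]
R3 ← R3 + R2: [0, 0, 0, 0, 0, 0]
R4 ← R4 − (8/3)·R2: [0, 0, -2/3, 2/3, -2/3, 10/3]
R5 ← R5 + (3)·R2: [0, 0, 1, -1, 1, -5]
R6 ← R6 + (2/3)·R2: [0, 0, -1/3, 1/3, -1/3, 5/3]
Swap R3 ↔ R4
R5 ← R5 + (3/2)·R3: [0, 0, 0, 0, 0, 0]
R6 ← R6 − (1/2)·R3: [0, 0, 0, 0, 0, 0]
The echelon form has 3 nonzero rows, and every pivot lies in the first 5 columns, so rank(P) = rank([P|b]) = 3.
The system is consistent.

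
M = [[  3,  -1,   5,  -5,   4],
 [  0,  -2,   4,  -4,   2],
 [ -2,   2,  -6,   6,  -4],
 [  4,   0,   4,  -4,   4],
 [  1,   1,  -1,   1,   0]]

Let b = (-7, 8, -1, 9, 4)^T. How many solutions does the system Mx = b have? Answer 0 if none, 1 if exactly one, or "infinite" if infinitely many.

Row reduce the augmented matrix [M | b].
R3 ← R3 + (2/3)·R1: [0, 4/3, -8/3, 8/3, -4/3, -17/3]
R4 ← R4 − (4/3)·R1: [0, 4/3, -8/3, 8/3, -4/3, 55/3]
R5 ← R5 − (1/3)·R1: [0, 4/3, -8/3, 8/3, -4/3, 19/3]
R3 ← R3 + (2/3)·R2: [0, 0, 0, 0, 0, -1/3]
R4 ← R4 + (2/3)·R2: [0, 0, 0, 0, 0, 71/3]
R5 ← R5 + (2/3)·R2: [0, 0, 0, 0, 0, 35/3]
R4 ← R4 + (71)·R3: [0, 0, 0, 0, 0, 0]
R5 ← R5 + (35)·R3: [0, 0, 0, 0, 0, 0]
The echelon form has 3 nonzero rows; the last pivot sits in the augmented column, so rank(M) = 2 but rank([M|b]) = 3.
Since the ranks differ, the system is inconsistent.
It has no solutions.

0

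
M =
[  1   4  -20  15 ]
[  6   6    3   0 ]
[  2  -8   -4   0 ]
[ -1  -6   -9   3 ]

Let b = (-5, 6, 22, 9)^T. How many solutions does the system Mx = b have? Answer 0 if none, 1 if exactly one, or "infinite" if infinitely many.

Row reduce the augmented matrix [M | b].
R2 ← R2 − (6)·R1: [0, -18, 123, -90, 36]
R3 ← R3 − (2)·R1: [0, -16, 36, -30, 32]
R4 ← R4 + R1: [0, -2, -29, 18, 4]
R3 ← R3 − (8/9)·R2: [0, 0, -220/3, 50, 0]
R4 ← R4 − (1/9)·R2: [0, 0, -128/3, 28, 0]
R4 ← R4 − (32/55)·R3: [0, 0, 0, -12/11, 0]
The echelon form has 4 nonzero rows, and every pivot lies in the first 4 columns, so rank(M) = rank([M|b]) = 4.
The system is consistent.
rank = 4 = number of unknowns, so the solution is unique.

1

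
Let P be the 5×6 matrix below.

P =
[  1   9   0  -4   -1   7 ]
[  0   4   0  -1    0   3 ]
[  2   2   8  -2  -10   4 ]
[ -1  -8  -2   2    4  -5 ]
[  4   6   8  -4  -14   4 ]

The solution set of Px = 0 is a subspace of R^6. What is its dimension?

2

Row reduce to echelon form.
R3 ← R3 − (2)·R1: [0, -16, 8, 6, -8, -10]
R4 ← R4 + R1: [0, 1, -2, -2, 3, 2]
R5 ← R5 − (4)·R1: [0, -30, 8, 12, -10, -24]
R3 ← R3 + (4)·R2: [0, 0, 8, 2, -8, 2]
R4 ← R4 − (1/4)·R2: [0, 0, -2, -7/4, 3, 5/4]
R5 ← R5 + (15/2)·R2: [0, 0, 8, 9/2, -10, -3/2]
R4 ← R4 + (1/4)·R3: [0, 0, 0, -5/4, 1, 7/4]
R5 ← R5 − R3: [0, 0, 0, 5/2, -2, -7/2]
R5 ← R5 + (2)·R4: [0, 0, 0, 0, 0, 0]
4 nonzero rows, so rank(P) = 4.
P has 6 columns; by rank–nullity, nullity = 6 − 4 = 2.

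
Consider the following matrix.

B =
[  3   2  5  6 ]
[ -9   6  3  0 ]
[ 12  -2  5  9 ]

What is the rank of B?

2

Row reduce to echelon form.
R2 ← R2 + (3)·R1: [0, 12, 18, 18]
R3 ← R3 − (4)·R1: [0, -10, -15, -15]
R3 ← R3 + (5/6)·R2: [0, 0, 0, 0]
Echelon form has 2 nonzero rows, so rank(B) = 2.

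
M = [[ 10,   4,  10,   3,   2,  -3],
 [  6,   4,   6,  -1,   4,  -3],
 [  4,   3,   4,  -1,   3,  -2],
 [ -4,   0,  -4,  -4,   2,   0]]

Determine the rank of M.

3

Row reduce to echelon form.
R2 ← R2 − (3/5)·R1: [0, 8/5, 0, -14/5, 14/5, -6/5]
R3 ← R3 − (2/5)·R1: [0, 7/5, 0, -11/5, 11/5, -4/5]
R4 ← R4 + (2/5)·R1: [0, 8/5, 0, -14/5, 14/5, -6/5]
R3 ← R3 − (7/8)·R2: [0, 0, 0, 1/4, -1/4, 1/4]
R4 ← R4 − R2: [0, 0, 0, 0, 0, 0]
Echelon form has 3 nonzero rows, so rank(M) = 3.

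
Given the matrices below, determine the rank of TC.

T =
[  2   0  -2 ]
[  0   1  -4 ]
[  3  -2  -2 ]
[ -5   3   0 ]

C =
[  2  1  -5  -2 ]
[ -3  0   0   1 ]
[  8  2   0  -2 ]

3

First compute TC:
[[-12,  -2, -10,   0],
 [-35,  -8,   0,   9],
 [ -4,  -1, -15,  -4],
 [-19,  -5,  25,  13]]
Now row reduce the product.
R2 ← R2 − (35/12)·R1: [0, -13/6, 175/6, 9]
R3 ← R3 − (1/3)·R1: [0, -1/3, -35/3, -4]
R4 ← R4 − (19/12)·R1: [0, -11/6, 245/6, 13]
R3 ← R3 − (2/13)·R2: [0, 0, -210/13, -70/13]
R4 ← R4 − (11/13)·R2: [0, 0, 210/13, 70/13]
R4 ← R4 + R3: [0, 0, 0, 0]
3 nonzero rows, so rank(TC) = 3.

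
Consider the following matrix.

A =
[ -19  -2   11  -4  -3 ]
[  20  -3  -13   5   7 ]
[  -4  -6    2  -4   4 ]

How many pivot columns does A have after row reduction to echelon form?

3

Row reduce to echelon form.
R2 ← R2 + (20/19)·R1: [0, -97/19, -27/19, 15/19, 73/19]
R3 ← R3 − (4/19)·R1: [0, -106/19, -6/19, -60/19, 88/19]
R3 ← R3 − (106/97)·R2: [0, 0, 120/97, -390/97, 42/97]
Echelon form has 3 nonzero rows, so rank(A) = 3.
Each nonzero row contributes one pivot column: 3 pivot columns.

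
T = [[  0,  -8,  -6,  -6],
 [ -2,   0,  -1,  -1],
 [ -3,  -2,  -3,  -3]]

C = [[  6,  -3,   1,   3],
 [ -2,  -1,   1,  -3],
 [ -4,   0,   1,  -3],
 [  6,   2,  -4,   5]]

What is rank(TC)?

2

First compute TC:
[[  4,  -4,  10,  12],
 [-14,   4,   1,  -8],
 [-20,   5,   4,  -9]]
Now row reduce the product.
R2 ← R2 + (7/2)·R1: [0, -10, 36, 34]
R3 ← R3 + (5)·R1: [0, -15, 54, 51]
R3 ← R3 − (3/2)·R2: [0, 0, 0, 0]
2 nonzero rows, so rank(TC) = 2.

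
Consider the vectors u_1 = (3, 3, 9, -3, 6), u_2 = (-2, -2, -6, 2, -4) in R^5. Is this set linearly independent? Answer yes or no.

no

Form the matrix with these vectors as rows and row reduce.
R2 ← R2 + (2/3)·R1: [0, 0, 0, 0, 0]
1 nonzero row, so the 2 vectors span a space of dimension 1.
Since 1 < 2, the vectors are linearly dependent.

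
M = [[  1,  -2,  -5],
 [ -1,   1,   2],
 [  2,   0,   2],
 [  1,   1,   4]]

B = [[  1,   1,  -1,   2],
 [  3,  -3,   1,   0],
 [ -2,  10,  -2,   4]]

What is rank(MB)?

2

First compute MB:
[[  5, -43,   7, -18],
 [ -2,  16,  -2,   6],
 [ -2,  22,  -6,  12],
 [ -4,  38,  -8,  18]]
Now row reduce the product.
R2 ← R2 + (2/5)·R1: [0, -6/5, 4/5, -6/5]
R3 ← R3 + (2/5)·R1: [0, 24/5, -16/5, 24/5]
R4 ← R4 + (4/5)·R1: [0, 18/5, -12/5, 18/5]
R3 ← R3 + (4)·R2: [0, 0, 0, 0]
R4 ← R4 + (3)·R2: [0, 0, 0, 0]
2 nonzero rows, so rank(MB) = 2.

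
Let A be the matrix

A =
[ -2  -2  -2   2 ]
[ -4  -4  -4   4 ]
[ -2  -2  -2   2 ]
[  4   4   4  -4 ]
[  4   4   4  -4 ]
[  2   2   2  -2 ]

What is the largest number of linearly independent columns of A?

Row reduce to echelon form.
R2 ← R2 − (2)·R1: [0, 0, 0, 0]
R3 ← R3 − R1: [0, 0, 0, 0]
R4 ← R4 + (2)·R1: [0, 0, 0, 0]
R5 ← R5 + (2)·R1: [0, 0, 0, 0]
R6 ← R6 + R1: [0, 0, 0, 0]
Echelon form has 1 nonzero row, so rank(A) = 1.
The rank gives the maximum number of linearly independent columns: 1.

1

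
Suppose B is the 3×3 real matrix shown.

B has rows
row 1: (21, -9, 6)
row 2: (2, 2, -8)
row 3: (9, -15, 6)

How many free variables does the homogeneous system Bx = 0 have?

Row reduce to echelon form.
R2 ← R2 − (2/21)·R1: [0, 20/7, -60/7]
R3 ← R3 − (3/7)·R1: [0, -78/7, 24/7]
R3 ← R3 + (39/10)·R2: [0, 0, -30]
3 nonzero rows, so rank(B) = 3.
B has 3 columns; by rank–nullity, nullity = 3 − 3 = 0.

0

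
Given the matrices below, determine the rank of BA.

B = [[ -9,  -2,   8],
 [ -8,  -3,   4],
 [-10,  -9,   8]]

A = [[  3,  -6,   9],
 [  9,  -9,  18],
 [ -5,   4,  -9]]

2

First compute BA:
[[-85, 104, -189],
 [-71,  91, -162],
 [-151, 173, -324]]
Now row reduce the product.
R2 ← R2 − (71/85)·R1: [0, 351/85, -351/85]
R3 ← R3 − (151/85)·R1: [0, -999/85, 999/85]
R3 ← R3 + (37/13)·R2: [0, 0, 0]
2 nonzero rows, so rank(BA) = 2.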